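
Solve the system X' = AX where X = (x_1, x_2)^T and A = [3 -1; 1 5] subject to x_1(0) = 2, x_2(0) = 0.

Coefficient matrix A = [[3, -1], [1, 5]].
Characteristic polynomial det(A - λI) = λ^2 - 8λ + 16 = 0.
Single eigenvalue λ = 4 with algebraic multiplicity 2.
Eigenvector v = (1,-1); generalized eigenvector w with (A-λI)w=v is (2,-3).
General solution: e^(4t)[c_1·v + c_2·(t·v + w)].
Applying x_1(0)=2, x_2(0)=0 gives c_1=6, c_2=-2.

x_1(t) = -2te^(4t) + 2e^(4t), x_2(t) = 2te^(4t)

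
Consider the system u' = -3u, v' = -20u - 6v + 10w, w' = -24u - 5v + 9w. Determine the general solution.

u(t) = K_1e^(-3t), v(t) = K_2e^(4t) - 2K_3e^(-t), w(t) = 2K_1e^(-3t) + K_2e^(4t) - K_3e^(-t)

Coefficient matrix A = [[-3, 0, 0], [-20, -6, 10], [-24, -5, 9]].
det(A - λI) = 0 gives eigenvalues λ = -3, 4, -1.
For λ=-3: eigenvector (1,0,2).
For λ=4: eigenvector (0,1,1).
For λ=-1: eigenvector (0,-2,-1).
General solution: K_1e^(-3t)(1,0,2) + K_2e^(4t)(0,1,1) + K_3e^(-t)(0,-2,-1).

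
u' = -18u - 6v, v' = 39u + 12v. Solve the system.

u(t) = C_1e^(-3t)sin(3t) - C_1e^(-3t)cos(3t) - C_2e^(-3t)sin(3t) - C_2e^(-3t)cos(3t), v(t) = -3C_1e^(-3t)sin(3t) + 2C_1e^(-3t)cos(3t) + 2C_2e^(-3t)sin(3t) + 3C_2e^(-3t)cos(3t)

Coefficient matrix A = [[-18, -6], [39, 12]].
Characteristic polynomial det(A - λI) = λ^2 + 6λ + 18 = 0.
Eigenvalues λ = -3 ± 3i (complex conjugate pair).
For λ=-3+3i: an eigenvector is (-1,2) - i(1,-3) = (-1 - i, 2 + 3i).
A real fundamental pair from Re and Im of e^((-3+3i)t)v: X_1 = e^(-3t)(cos(3t)·(-1,2) + sin(3t)·(1,-3)), X_2 = e^(-3t)(sin(3t)·(-1,2) - cos(3t)·(1,-3)).
General solution: C_1X_1 + C_2X_2.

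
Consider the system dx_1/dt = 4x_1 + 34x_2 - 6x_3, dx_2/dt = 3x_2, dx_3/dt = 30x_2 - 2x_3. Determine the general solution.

x_1(t) = -C_1e^(4t) + 2C_2e^(3t) + C_3e^(-2t), x_2(t) = C_2e^(3t), x_3(t) = 6C_2e^(3t) + C_3e^(-2t)

Coefficient matrix A = [[4, 34, -6], [0, 3, 0], [0, 30, -2]].
det(A - λI) = 0 gives eigenvalues λ = 4, 3, -2.
For λ=4: eigenvector (-1,0,0).
For λ=3: eigenvector (2,1,6).
For λ=-2: eigenvector (1,0,1).
General solution: C_1e^(4t)(-1,0,0) + C_2e^(3t)(2,1,6) + C_3e^(-2t)(1,0,1).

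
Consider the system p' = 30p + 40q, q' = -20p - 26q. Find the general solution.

p(t) = C_1e^(2t)sin(4t) + 3C_1e^(2t)cos(4t) + 3C_2e^(2t)sin(4t) - C_2e^(2t)cos(4t), q(t) = -C_1e^(2t)sin(4t) - 2C_1e^(2t)cos(4t) - 2C_2e^(2t)sin(4t) + C_2e^(2t)cos(4t)

Coefficient matrix A = [[30, 40], [-20, -26]].
Characteristic polynomial det(A - λI) = λ^2 - 4λ + 20 = 0.
Eigenvalues λ = 2 ± 4i (complex conjugate pair).
For λ=2+4i: an eigenvector is (3,-2) - i(1,-1) = (3 - i, -2 + i).
A real fundamental pair from Re and Im of e^((2+4i)t)v: X_1 = e^(2t)(cos(4t)·(3,-2) + sin(4t)·(1,-1)), X_2 = e^(2t)(sin(4t)·(3,-2) - cos(4t)·(1,-1)).
General solution: C_1X_1 + C_2X_2.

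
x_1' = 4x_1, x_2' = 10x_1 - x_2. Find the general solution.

Coefficient matrix A = [[4, 0], [10, -1]].
Characteristic polynomial det(A - λI) = λ^2 - 3λ - 4 = 0.
Eigenvalues λ = -1, 4.
For λ=-1: (A-λI) row 1 is [5, 0], so an eigenvector is (0, 1).
For λ=4: (A-λI) row 2 is [10, -5], so an eigenvector is (-1, -2).
General solution: K_1e^(-t)(0,1) + K_2e^(4t)(-1,-2).

x_1(t) = -K_2e^(4t), x_2(t) = K_1e^(-t) - 2K_2e^(4t)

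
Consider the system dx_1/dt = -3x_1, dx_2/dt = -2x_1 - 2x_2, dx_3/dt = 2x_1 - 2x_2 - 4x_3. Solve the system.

Coefficient matrix A = [[-3, 0, 0], [-2, -2, 0], [2, -2, -4]].
det(A - λI) = 0 gives eigenvalues λ = -4, -2, -3.
For λ=-4: eigenvector (0,0,1).
For λ=-2: eigenvector (0,1,-1).
For λ=-3: eigenvector (1,2,-2).
General solution: K_1e^(-4t)(0,0,1) + K_2e^(-2t)(0,1,-1) + K_3e^(-3t)(1,2,-2).

x_1(t) = K_3e^(-3t), x_2(t) = K_2e^(-2t) + 2K_3e^(-3t), x_3(t) = K_1e^(-4t) - K_2e^(-2t) - 2K_3e^(-3t)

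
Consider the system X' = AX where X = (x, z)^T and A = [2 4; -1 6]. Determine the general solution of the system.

x(t) = 2K_1e^(4t) + 2K_2te^(4t) + 3K_2e^(4t), z(t) = K_1e^(4t) + K_2te^(4t) + 2K_2e^(4t)

Coefficient matrix A = [[2, 4], [-1, 6]].
Characteristic polynomial det(A - λI) = λ^2 - 8λ + 16 = 0.
Single eigenvalue λ = 4 with algebraic multiplicity 2.
Eigenvector v = (2,1); generalized eigenvector w with (A-λI)w=v is (3,2).
General solution: e^(4t)[K_1·v + K_2·(t·v + w)].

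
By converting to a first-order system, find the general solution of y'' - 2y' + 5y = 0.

Let x_1 = y, x_2 = y'. Then x_1' = x_2 and x_2' = -5x_1 + 2x_2.
A = [[0,1],[-5,2]]; det(A-λI) = λ^2 - 2λ + 5.
Eigenvalues λ = 1 ± 2i.

y(t) = K_1e^(t)cos(2t) + K_2e^(t)sin(2t)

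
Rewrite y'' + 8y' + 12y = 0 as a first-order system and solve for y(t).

Let x_1 = y, x_2 = y'. Then x_1' = x_2 and x_2' = -12x_1 - 8x_2.
A = [[0,1],[-12,-8]]; det(A-λI) = λ^2 + 8λ + 12.
Eigenvalues λ = -6, -2 with eigenvectors (1,-6), (1,-2).

y(t) = K_1e^(-6t) + K_2e^(-2t)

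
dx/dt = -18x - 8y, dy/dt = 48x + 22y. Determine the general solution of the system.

x(t) = -K_1e^(6t) - K_2e^(-2t), y(t) = 3K_1e^(6t) + 2K_2e^(-2t)

Coefficient matrix A = [[-18, -8], [48, 22]].
Characteristic polynomial det(A - λI) = λ^2 - 4λ - 12 = 0.
Eigenvalues λ = 6, -2.
For λ=6: (A-λI) row 1 is [-24, -8], so an eigenvector is (-1, 3).
For λ=-2: (A-λI) row 1 is [-16, -8], so an eigenvector is (-1, 2).
General solution: K_1e^(6t)(-1,3) + K_2e^(-2t)(-1,2).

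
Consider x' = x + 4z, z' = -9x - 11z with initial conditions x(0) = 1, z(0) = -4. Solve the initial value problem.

Coefficient matrix A = [[1, 4], [-9, -11]].
Characteristic polynomial det(A - λI) = λ^2 + 10λ + 25 = 0.
Single eigenvalue λ = -5 with algebraic multiplicity 2.
Eigenvector v = (-2,3); generalized eigenvector w with (A-λI)w=v is (1,-2).
General solution: e^(-5t)[K_1·v + K_2·(t·v + w)].
Applying x(0)=1, z(0)=-4 gives K_1=2, K_2=5.

x(t) = -10te^(-5t) + e^(-5t), z(t) = 15te^(-5t) - 4e^(-5t)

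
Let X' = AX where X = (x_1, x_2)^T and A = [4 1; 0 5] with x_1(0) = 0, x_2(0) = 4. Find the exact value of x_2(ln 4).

A = [[4,1],[0,5]]; eigenvalues λ = 5, 4.
Eigenvectors: (-1,-1) for λ=5, (1,0) for λ=4.
From the initial condition, c_1 = -4, c_2 = -4.
x_2(ln 4) = (-4)(4^5)(-1) + (-4)(4^4)(0) = 4096.

4096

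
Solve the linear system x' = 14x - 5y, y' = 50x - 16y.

x(t) = K_1e^(-t)sin(5t) - K_2e^(-t)cos(5t), y(t) = 3K_1e^(-t)sin(5t) - K_1e^(-t)cos(5t) - K_2e^(-t)sin(5t) - 3K_2e^(-t)cos(5t)

Coefficient matrix A = [[14, -5], [50, -16]].
Characteristic polynomial det(A - λI) = λ^2 + 2λ + 26 = 0.
Eigenvalues λ = -1 ± 5i (complex conjugate pair).
For λ=-1+5i: an eigenvector is (0,-1) - i(1,3) = (0 - i, -1 - 3i).
A real fundamental pair from Re and Im of e^((-1+5i)t)v: X_1 = e^(-t)(cos(5t)·(0,-1) + sin(5t)·(1,3)), X_2 = e^(-t)(sin(5t)·(0,-1) - cos(5t)·(1,3)).
General solution: K_1X_1 + K_2X_2.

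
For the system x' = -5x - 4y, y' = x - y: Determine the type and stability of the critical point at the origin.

A = [[-5,-4],[1,-1]]; det(A-λI) = λ^2 + 6λ + 9.
repeated λ = -3 with a single eigenvector.

stable improper node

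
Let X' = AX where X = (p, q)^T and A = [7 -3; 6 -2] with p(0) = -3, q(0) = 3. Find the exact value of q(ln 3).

-693

A = [[7,-3],[6,-2]]; eigenvalues λ = 1, 4.
Eigenvectors: (-1,-2) for λ=1, (-1,-1) for λ=4.
From the initial condition, c_1 = -6, c_2 = 9.
q(ln 3) = (-6)(3^1)(-2) + (9)(3^4)(-1) = -693.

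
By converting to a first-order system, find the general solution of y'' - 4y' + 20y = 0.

y(t) = c_1e^(2t)cos(4t) + c_2e^(2t)sin(4t)

Let x_1 = y, x_2 = y'. Then x_1' = x_2 and x_2' = -20x_1 + 4x_2.
A = [[0,1],[-20,4]]; det(A-λI) = λ^2 - 4λ + 20.
Eigenvalues λ = 2 ± 4i.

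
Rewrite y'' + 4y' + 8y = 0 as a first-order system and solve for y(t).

y(t) = c_1e^(-2t)cos(2t) + c_2e^(-2t)sin(2t)

Let x_1 = y, x_2 = y'. Then x_1' = x_2 and x_2' = -8x_1 - 4x_2.
A = [[0,1],[-8,-4]]; det(A-λI) = λ^2 + 4λ + 8.
Eigenvalues λ = -2 ± 2i.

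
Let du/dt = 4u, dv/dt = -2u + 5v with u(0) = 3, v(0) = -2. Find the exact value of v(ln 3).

A = [[4,0],[-2,5]]; eigenvalues λ = 4, 5.
Eigenvectors: (1,2) for λ=4, (0,-1) for λ=5.
From the initial condition, c_1 = 3, c_2 = 8.
v(ln 3) = (3)(3^4)(2) + (8)(3^5)(-1) = -1458.

-1458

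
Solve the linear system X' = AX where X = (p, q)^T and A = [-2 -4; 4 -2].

p(t) = c_1e^(-2t)sin(4t) - c_2e^(-2t)cos(4t), q(t) = -c_1e^(-2t)cos(4t) - c_2e^(-2t)sin(4t)

Coefficient matrix A = [[-2, -4], [4, -2]].
Characteristic polynomial det(A - λI) = λ^2 + 4λ + 20 = 0.
Eigenvalues λ = -2 ± 4i (complex conjugate pair).
For λ=-2+4i: an eigenvector is (0,-1) - i(1,0) = (0 - i, -1).
A real fundamental pair from Re and Im of e^((-2+4i)t)v: X_1 = e^(-2t)(cos(4t)·(0,-1) + sin(4t)·(1,0)), X_2 = e^(-2t)(sin(4t)·(0,-1) - cos(4t)·(1,0)).
General solution: c_1X_1 + c_2X_2.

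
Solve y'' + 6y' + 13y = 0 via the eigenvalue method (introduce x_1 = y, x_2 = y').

y(t) = c_1e^(-3t)cos(2t) + c_2e^(-3t)sin(2t)

Let x_1 = y, x_2 = y'. Then x_1' = x_2 and x_2' = -13x_1 - 6x_2.
A = [[0,1],[-13,-6]]; det(A-λI) = λ^2 + 6λ + 13.
Eigenvalues λ = -3 ± 2i.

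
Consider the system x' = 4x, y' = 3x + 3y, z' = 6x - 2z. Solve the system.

Coefficient matrix A = [[4, 0, 0], [3, 3, 0], [6, 0, -2]].
det(A - λI) = 0 gives eigenvalues λ = 4, 3, -2.
For λ=4: eigenvector (1,3,1).
For λ=3: eigenvector (0,1,0).
For λ=-2: eigenvector (0,0,1).
General solution: c_1e^(4t)(1,3,1) + c_2e^(3t)(0,1,0) + c_3e^(-2t)(0,0,1).

x(t) = c_1e^(4t), y(t) = 3c_1e^(4t) + c_2e^(3t), z(t) = c_1e^(4t) + c_3e^(-2t)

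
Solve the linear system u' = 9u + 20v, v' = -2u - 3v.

Coefficient matrix A = [[9, 20], [-2, -3]].
Characteristic polynomial det(A - λI) = λ^2 - 6λ + 13 = 0.
Eigenvalues λ = 3 ± 2i (complex conjugate pair).
For λ=3+2i: an eigenvector is (3,-1) - i(-1,0) = (3 + i, -1).
A real fundamental pair from Re and Im of e^((3+2i)t)v: X_1 = e^(3t)(cos(2t)·(3,-1) + sin(2t)·(-1,0)), X_2 = e^(3t)(sin(2t)·(3,-1) - cos(2t)·(-1,0)).
General solution: C_1X_1 + C_2X_2.

u(t) = -C_1e^(3t)sin(2t) + 3C_1e^(3t)cos(2t) + 3C_2e^(3t)sin(2t) + C_2e^(3t)cos(2t), v(t) = -C_1e^(3t)cos(2t) - C_2e^(3t)sin(2t)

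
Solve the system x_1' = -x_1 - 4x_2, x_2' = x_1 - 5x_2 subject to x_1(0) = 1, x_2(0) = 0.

x_1(t) = 2te^(-3t) + e^(-3t), x_2(t) = te^(-3t)

Coefficient matrix A = [[-1, -4], [1, -5]].
Characteristic polynomial det(A - λI) = λ^2 + 6λ + 9 = 0.
Single eigenvalue λ = -3 with algebraic multiplicity 2.
Eigenvector v = (-2,-1); generalized eigenvector w with (A-λI)w=v is (-1,0).
General solution: e^(-3t)[c_1·v + c_2·(t·v + w)].
Applying x_1(0)=1, x_2(0)=0 gives c_1=0, c_2=-1.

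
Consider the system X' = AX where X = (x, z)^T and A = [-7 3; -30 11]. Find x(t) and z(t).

x(t) = -c_1e^(2t)sin(3t) + c_2e^(2t)cos(3t), z(t) = -3c_1e^(2t)sin(3t) - c_1e^(2t)cos(3t) - c_2e^(2t)sin(3t) + 3c_2e^(2t)cos(3t)

Coefficient matrix A = [[-7, 3], [-30, 11]].
Characteristic polynomial det(A - λI) = λ^2 - 4λ + 13 = 0.
Eigenvalues λ = 2 ± 3i (complex conjugate pair).
For λ=2+3i: an eigenvector is (0,-1) - i(-1,-3) = (0 + i, -1 + 3i).
A real fundamental pair from Re and Im of e^((2+3i)t)v: X_1 = e^(2t)(cos(3t)·(0,-1) + sin(3t)·(-1,-3)), X_2 = e^(2t)(sin(3t)·(0,-1) - cos(3t)·(-1,-3)).
General solution: c_1X_1 + c_2X_2.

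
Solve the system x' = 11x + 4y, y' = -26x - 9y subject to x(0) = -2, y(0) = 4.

Coefficient matrix A = [[11, 4], [-26, -9]].
Characteristic polynomial det(A - λI) = λ^2 - 2λ + 5 = 0.
Eigenvalues λ = 1 ± 2i (complex conjugate pair).
For λ=1+2i: an eigenvector is (1,-3) - i(-1,2) = (1 + i, -3 - 2i).
A real fundamental pair from Re and Im of e^((1+2i)t)v: X_1 = e^(t)(cos(2t)·(1,-3) + sin(2t)·(-1,2)), X_2 = e^(t)(sin(2t)·(1,-3) - cos(2t)·(-1,2)).
General solution: C_1X_1 + C_2X_2.
Applying x(0)=-2, y(0)=4 gives C_1=0, C_2=-2.

x(t) = -2e^(t)sin(2t) - 2e^(t)cos(2t), y(t) = 6e^(t)sin(2t) + 4e^(t)cos(2t)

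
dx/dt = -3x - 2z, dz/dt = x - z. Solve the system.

Coefficient matrix A = [[-3, -2], [1, -1]].
Characteristic polynomial det(A - λI) = λ^2 + 4λ + 5 = 0.
Eigenvalues λ = -2 ± i (complex conjugate pair).
For λ=-2+i: an eigenvector is (1,0) - i(-1,1) = (1 + i, 0 - i).
A real fundamental pair from Re and Im of e^((-2+i)t)v: X_1 = e^(-2t)(cos(t)·(1,0) + sin(t)·(-1,1)), X_2 = e^(-2t)(sin(t)·(1,0) - cos(t)·(-1,1)).
General solution: K_1X_1 + K_2X_2.

x(t) = -K_1e^(-2t)sin(t) + K_1e^(-2t)cos(t) + K_2e^(-2t)sin(t) + K_2e^(-2t)cos(t), z(t) = K_1e^(-2t)sin(t) - K_2e^(-2t)cos(t)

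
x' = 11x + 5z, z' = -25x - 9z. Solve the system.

x(t) = C_1e^(t)cos(5t) + C_2e^(t)sin(5t), z(t) = -C_1e^(t)sin(5t) - 2C_1e^(t)cos(5t) - 2C_2e^(t)sin(5t) + C_2e^(t)cos(5t)

Coefficient matrix A = [[11, 5], [-25, -9]].
Characteristic polynomial det(A - λI) = λ^2 - 2λ + 26 = 0.
Eigenvalues λ = 1 ± 5i (complex conjugate pair).
For λ=1+5i: an eigenvector is (1,-2) - i(0,-1) = (1, -2 + i).
A real fundamental pair from Re and Im of e^((1+5i)t)v: X_1 = e^(t)(cos(5t)·(1,-2) + sin(5t)·(0,-1)), X_2 = e^(t)(sin(5t)·(1,-2) - cos(5t)·(0,-1)).
General solution: C_1X_1 + C_2X_2.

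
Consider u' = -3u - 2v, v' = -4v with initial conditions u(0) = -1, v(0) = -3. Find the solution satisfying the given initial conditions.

u(t) = 5e^(-3t) - 6e^(-4t), v(t) = -3e^(-4t)

Coefficient matrix A = [[-3, -2], [0, -4]].
Characteristic polynomial det(A - λI) = λ^2 + 7λ + 12 = 0.
Eigenvalues λ = -3, -4.
For λ=-3: (A-λI) row 1 is [0, -2], so an eigenvector is (-1, 0).
For λ=-4: (A-λI) row 1 is [1, -2], so an eigenvector is (2, 1).
General solution: K_1e^(-3t)(-1,0) + K_2e^(-4t)(2,1).
Applying u(0)=-1, v(0)=-3 gives K_1=-5, K_2=-3.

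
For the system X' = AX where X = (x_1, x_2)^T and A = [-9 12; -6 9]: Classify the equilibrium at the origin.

A = [[-9,12],[-6,9]]; det(A-λI) = λ^2 - 9.
λ = 3, -3: opposite signs.

saddle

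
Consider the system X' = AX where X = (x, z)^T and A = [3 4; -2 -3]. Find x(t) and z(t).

Coefficient matrix A = [[3, 4], [-2, -3]].
Characteristic polynomial det(A - λI) = λ^2 - 1 = 0.
Eigenvalues λ = -1, 1.
For λ=-1: (A-λI) row 1 is [4, 4], so an eigenvector is (1, -1).
For λ=1: (A-λI) row 1 is [2, 4], so an eigenvector is (2, -1).
General solution: C_1e^(-t)(1,-1) + C_2e^(t)(2,-1).

x(t) = C_1e^(-t) + 2C_2e^(t), z(t) = -C_1e^(-t) - C_2e^(t)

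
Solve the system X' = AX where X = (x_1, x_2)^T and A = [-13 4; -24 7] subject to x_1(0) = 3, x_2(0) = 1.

Coefficient matrix A = [[-13, 4], [-24, 7]].
Characteristic polynomial det(A - λI) = λ^2 + 6λ + 5 = 0.
Eigenvalues λ = -1, -5.
For λ=-1: (A-λI) row 1 is [-12, 4], so an eigenvector is (-1, -3).
For λ=-5: (A-λI) row 1 is [-8, 4], so an eigenvector is (-1, -2).
General solution: C_1e^(-t)(-1,-3) + C_2e^(-5t)(-1,-2).
Applying x_1(0)=3, x_2(0)=1 gives C_1=5, C_2=-8.

x_1(t) = -5e^(-t) + 8e^(-5t), x_2(t) = -15e^(-t) + 16e^(-5t)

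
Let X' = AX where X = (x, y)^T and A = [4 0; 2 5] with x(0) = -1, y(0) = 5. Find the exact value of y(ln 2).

A = [[4,0],[2,5]]; eigenvalues λ = 4, 5.
Eigenvectors: (1,-2) for λ=4, (0,1) for λ=5.
From the initial condition, c_1 = -1, c_2 = 3.
y(ln 2) = (-1)(2^4)(-2) + (3)(2^5)(1) = 128.

128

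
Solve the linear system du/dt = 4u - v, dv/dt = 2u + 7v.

u(t) = C_1e^(6t) + C_2e^(5t), v(t) = -2C_1e^(6t) - C_2e^(5t)

Coefficient matrix A = [[4, -1], [2, 7]].
Characteristic polynomial det(A - λI) = λ^2 - 11λ + 30 = 0.
Eigenvalues λ = 6, 5.
For λ=6: (A-λI) row 1 is [-2, -1], so an eigenvector is (1, -2).
For λ=5: (A-λI) row 1 is [-1, -1], so an eigenvector is (1, -1).
General solution: C_1e^(6t)(1,-2) + C_2e^(5t)(1,-1).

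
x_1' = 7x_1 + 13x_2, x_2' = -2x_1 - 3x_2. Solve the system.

Coefficient matrix A = [[7, 13], [-2, -3]].
Characteristic polynomial det(A - λI) = λ^2 - 4λ + 5 = 0.
Eigenvalues λ = 2 ± i (complex conjugate pair).
For λ=2+i: an eigenvector is (-2,1) - i(3,-1) = (-2 - 3i, 1 + i).
A real fundamental pair from Re and Im of e^((2+i)t)v: X_1 = e^(2t)(cos(t)·(-2,1) + sin(t)·(3,-1)), X_2 = e^(2t)(sin(t)·(-2,1) - cos(t)·(3,-1)).
General solution: C_1X_1 + C_2X_2.

x_1(t) = 3C_1e^(2t)sin(t) - 2C_1e^(2t)cos(t) - 2C_2e^(2t)sin(t) - 3C_2e^(2t)cos(t), x_2(t) = -C_1e^(2t)sin(t) + C_1e^(2t)cos(t) + C_2e^(2t)sin(t) + C_2e^(2t)cos(t)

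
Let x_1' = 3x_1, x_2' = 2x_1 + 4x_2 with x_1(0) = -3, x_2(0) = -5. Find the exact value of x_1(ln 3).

A = [[3,0],[2,4]]; eigenvalues λ = 3, 4.
Eigenvectors: (1,-2) for λ=3, (0,-1) for λ=4.
From the initial condition, c_1 = -3, c_2 = 11.
x_1(ln 3) = (-3)(3^3)(1) + (11)(3^4)(0) = -81.

-81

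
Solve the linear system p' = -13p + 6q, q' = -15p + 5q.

p(t) = K_1e^(-4t)sin(3t) - K_1e^(-4t)cos(3t) - K_2e^(-4t)sin(3t) - K_2e^(-4t)cos(3t), q(t) = 2K_1e^(-4t)sin(3t) - K_1e^(-4t)cos(3t) - K_2e^(-4t)sin(3t) - 2K_2e^(-4t)cos(3t)

Coefficient matrix A = [[-13, 6], [-15, 5]].
Characteristic polynomial det(A - λI) = λ^2 + 8λ + 25 = 0.
Eigenvalues λ = -4 ± 3i (complex conjugate pair).
For λ=-4+3i: an eigenvector is (-1,-1) - i(1,2) = (-1 - i, -1 - 2i).
A real fundamental pair from Re and Im of e^((-4+3i)t)v: X_1 = e^(-4t)(cos(3t)·(-1,-1) + sin(3t)·(1,2)), X_2 = e^(-4t)(sin(3t)·(-1,-1) - cos(3t)·(1,2)).
General solution: K_1X_1 + K_2X_2.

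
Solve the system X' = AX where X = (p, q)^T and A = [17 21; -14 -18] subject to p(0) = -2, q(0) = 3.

p(t) = 3e^(3t) - 5e^(-4t), q(t) = -2e^(3t) + 5e^(-4t)

Coefficient matrix A = [[17, 21], [-14, -18]].
Characteristic polynomial det(A - λI) = λ^2 + λ - 12 = 0.
Eigenvalues λ = -4, 3.
For λ=-4: (A-λI) row 1 is [21, 21], so an eigenvector is (1, -1).
For λ=3: (A-λI) row 1 is [14, 21], so an eigenvector is (3, -2).
General solution: K_1e^(-4t)(1,-1) + K_2e^(3t)(3,-2).
Applying p(0)=-2, q(0)=3 gives K_1=-5, K_2=1.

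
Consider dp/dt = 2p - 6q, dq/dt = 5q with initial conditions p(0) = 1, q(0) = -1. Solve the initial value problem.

p(t) = 2e^(5t) - e^(2t), q(t) = -e^(5t)

Coefficient matrix A = [[2, -6], [0, 5]].
Characteristic polynomial det(A - λI) = λ^2 - 7λ + 10 = 0.
Eigenvalues λ = 5, 2.
For λ=5: (A-λI) row 1 is [-3, -6], so an eigenvector is (2, -1).
For λ=2: (A-λI) row 1 is [0, -6], so an eigenvector is (-1, 0).
General solution: K_1e^(5t)(2,-1) + K_2e^(2t)(-1,0).
Applying p(0)=1, q(0)=-1 gives K_1=1, K_2=1.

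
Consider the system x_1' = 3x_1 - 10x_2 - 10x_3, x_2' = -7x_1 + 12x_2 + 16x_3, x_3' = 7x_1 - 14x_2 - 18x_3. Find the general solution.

Coefficient matrix A = [[3, -10, -10], [-7, 12, 16], [7, -14, -18]].
det(A - λI) = 0 gives eigenvalues λ = -4, 3, -2.
For λ=-4: eigenvector (0,1,-1).
For λ=3: eigenvector (1,-1,1).
For λ=-2: eigenvector (2,1,0).
General solution: c_1e^(-4t)(0,1,-1) + c_2e^(3t)(1,-1,1) + c_3e^(-2t)(2,1,0).

x_1(t) = c_2e^(3t) + 2c_3e^(-2t), x_2(t) = c_1e^(-4t) - c_2e^(3t) + c_3e^(-2t), x_3(t) = -c_1e^(-4t) + c_2e^(3t)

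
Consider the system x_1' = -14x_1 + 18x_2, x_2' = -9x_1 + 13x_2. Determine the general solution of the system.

x_1(t) = -2c_1e^(-5t) - c_2e^(4t), x_2(t) = -c_1e^(-5t) - c_2e^(4t)

Coefficient matrix A = [[-14, 18], [-9, 13]].
Characteristic polynomial det(A - λI) = λ^2 + λ - 20 = 0.
Eigenvalues λ = -5, 4.
For λ=-5: (A-λI) row 1 is [-9, 18], so an eigenvector is (-2, -1).
For λ=4: (A-λI) row 1 is [-18, 18], so an eigenvector is (-1, -1).
General solution: c_1e^(-5t)(-2,-1) + c_2e^(4t)(-1,-1).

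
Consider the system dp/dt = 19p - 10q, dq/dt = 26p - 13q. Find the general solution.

p(t) = K_1e^(3t)sin(2t) + 2K_1e^(3t)cos(2t) + 2K_2e^(3t)sin(2t) - K_2e^(3t)cos(2t), q(t) = 2K_1e^(3t)sin(2t) + 3K_1e^(3t)cos(2t) + 3K_2e^(3t)sin(2t) - 2K_2e^(3t)cos(2t)

Coefficient matrix A = [[19, -10], [26, -13]].
Characteristic polynomial det(A - λI) = λ^2 - 6λ + 13 = 0.
Eigenvalues λ = 3 ± 2i (complex conjugate pair).
For λ=3+2i: an eigenvector is (2,3) - i(1,2) = (2 - i, 3 - 2i).
A real fundamental pair from Re and Im of e^((3+2i)t)v: X_1 = e^(3t)(cos(2t)·(2,3) + sin(2t)·(1,2)), X_2 = e^(3t)(sin(2t)·(2,3) - cos(2t)·(1,2)).
General solution: K_1X_1 + K_2X_2.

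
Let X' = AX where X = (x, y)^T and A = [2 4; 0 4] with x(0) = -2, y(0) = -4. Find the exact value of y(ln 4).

A = [[2,4],[0,4]]; eigenvalues λ = 2, 4.
Eigenvectors: (-1,0) for λ=2, (-2,-1) for λ=4.
From the initial condition, c_1 = -6, c_2 = 4.
y(ln 4) = (-6)(4^2)(0) + (4)(4^4)(-1) = -1024.

-1024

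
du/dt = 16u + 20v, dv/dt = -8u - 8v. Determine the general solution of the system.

u(t) = c_1e^(4t)sin(4t) + 2c_1e^(4t)cos(4t) + 2c_2e^(4t)sin(4t) - c_2e^(4t)cos(4t), v(t) = -c_1e^(4t)sin(4t) - c_1e^(4t)cos(4t) - c_2e^(4t)sin(4t) + c_2e^(4t)cos(4t)

Coefficient matrix A = [[16, 20], [-8, -8]].
Characteristic polynomial det(A - λI) = λ^2 - 8λ + 32 = 0.
Eigenvalues λ = 4 ± 4i (complex conjugate pair).
For λ=4+4i: an eigenvector is (2,-1) - i(1,-1) = (2 - i, -1 + i).
A real fundamental pair from Re and Im of e^((4+4i)t)v: X_1 = e^(4t)(cos(4t)·(2,-1) + sin(4t)·(1,-1)), X_2 = e^(4t)(sin(4t)·(2,-1) - cos(4t)·(1,-1)).
General solution: c_1X_1 + c_2X_2.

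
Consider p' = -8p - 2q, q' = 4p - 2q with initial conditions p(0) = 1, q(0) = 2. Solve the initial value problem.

Coefficient matrix A = [[-8, -2], [4, -2]].
Characteristic polynomial det(A - λI) = λ^2 + 10λ + 24 = 0.
Eigenvalues λ = -4, -6.
For λ=-4: (A-λI) row 1 is [-4, -2], so an eigenvector is (1, -2).
For λ=-6: (A-λI) row 1 is [-2, -2], so an eigenvector is (-1, 1).
General solution: c_1e^(-4t)(1,-2) + c_2e^(-6t)(-1,1).
Applying p(0)=1, q(0)=2 gives c_1=-3, c_2=-4.

p(t) = -3e^(-4t) + 4e^(-6t), q(t) = 6e^(-4t) - 4e^(-6t)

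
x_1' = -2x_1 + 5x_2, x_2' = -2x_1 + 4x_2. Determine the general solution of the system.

x_1(t) = -K_1e^(t)sin(t) + 2K_1e^(t)cos(t) + 2K_2e^(t)sin(t) + K_2e^(t)cos(t), x_2(t) = -K_1e^(t)sin(t) + K_1e^(t)cos(t) + K_2e^(t)sin(t) + K_2e^(t)cos(t)

Coefficient matrix A = [[-2, 5], [-2, 4]].
Characteristic polynomial det(A - λI) = λ^2 - 2λ + 2 = 0.
Eigenvalues λ = 1 ± i (complex conjugate pair).
For λ=1+i: an eigenvector is (2,1) - i(-1,-1) = (2 + i, 1 + i).
A real fundamental pair from Re and Im of e^((1+i)t)v: X_1 = e^(t)(cos(t)·(2,1) + sin(t)·(-1,-1)), X_2 = e^(t)(sin(t)·(2,1) - cos(t)·(-1,-1)).
General solution: K_1X_1 + K_2X_2.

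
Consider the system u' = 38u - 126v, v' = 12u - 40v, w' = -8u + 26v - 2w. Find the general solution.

Coefficient matrix A = [[38, -126, 0], [12, -40, 0], [-8, 26, -2]].
det(A - λI) = 0 gives eigenvalues λ = -2, -4, 2.
For λ=-2: eigenvector (0,0,1).
For λ=-4: eigenvector (3,1,-1).
For λ=2: eigenvector (7,2,-1).
General solution: K_1e^(-2t)(0,0,1) + K_2e^(-4t)(3,1,-1) + K_3e^(2t)(7,2,-1).

u(t) = 3K_2e^(-4t) + 7K_3e^(2t), v(t) = K_2e^(-4t) + 2K_3e^(2t), w(t) = K_1e^(-2t) - K_2e^(-4t) - K_3e^(2t)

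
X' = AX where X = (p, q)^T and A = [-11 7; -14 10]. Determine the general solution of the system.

p(t) = K_1e^(3t) - K_2e^(-4t), q(t) = 2K_1e^(3t) - K_2e^(-4t)

Coefficient matrix A = [[-11, 7], [-14, 10]].
Characteristic polynomial det(A - λI) = λ^2 + λ - 12 = 0.
Eigenvalues λ = 3, -4.
For λ=3: (A-λI) row 1 is [-14, 7], so an eigenvector is (1, 2).
For λ=-4: (A-λI) row 1 is [-7, 7], so an eigenvector is (-1, -1).
General solution: K_1e^(3t)(1,2) + K_2e^(-4t)(-1,-1).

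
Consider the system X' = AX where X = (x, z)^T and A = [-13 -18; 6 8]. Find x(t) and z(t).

Coefficient matrix A = [[-13, -18], [6, 8]].
Characteristic polynomial det(A - λI) = λ^2 + 5λ + 4 = 0.
Eigenvalues λ = -1, -4.
For λ=-1: (A-λI) row 1 is [-12, -18], so an eigenvector is (-3, 2).
For λ=-4: (A-λI) row 1 is [-9, -18], so an eigenvector is (-2, 1).
General solution: c_1e^(-t)(-3,2) + c_2e^(-4t)(-2,1).

x(t) = -3c_1e^(-t) - 2c_2e^(-4t), z(t) = 2c_1e^(-t) + c_2e^(-4t)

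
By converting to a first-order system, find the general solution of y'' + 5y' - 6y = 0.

Let x_1 = y, x_2 = y'. Then x_1' = x_2 and x_2' = 6x_1 - 5x_2.
A = [[0,1],[6,-5]]; det(A-λI) = λ^2 + 5λ - 6.
Eigenvalues λ = -6, 1 with eigenvectors (1,-6), (1,1).

y(t) = C_1e^(-6t) + C_2e^(t)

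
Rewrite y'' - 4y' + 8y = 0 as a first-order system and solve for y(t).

y(t) = K_1e^(2t)cos(2t) + K_2e^(2t)sin(2t)

Let x_1 = y, x_2 = y'. Then x_1' = x_2 and x_2' = -8x_1 + 4x_2.
A = [[0,1],[-8,4]]; det(A-λI) = λ^2 - 4λ + 8.
Eigenvalues λ = 2 ± 2i.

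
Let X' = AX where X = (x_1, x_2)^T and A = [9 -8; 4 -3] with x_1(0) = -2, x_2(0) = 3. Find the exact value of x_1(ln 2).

A = [[9,-8],[4,-3]]; eigenvalues λ = 5, 1.
Eigenvectors: (-2,-1) for λ=5, (1,1) for λ=1.
From the initial condition, c_1 = 5, c_2 = 8.
x_1(ln 2) = (5)(2^5)(-2) + (8)(2^1)(1) = -304.

-304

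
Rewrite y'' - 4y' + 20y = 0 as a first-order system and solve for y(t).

y(t) = C_1e^(2t)cos(4t) + C_2e^(2t)sin(4t)

Let x_1 = y, x_2 = y'. Then x_1' = x_2 and x_2' = -20x_1 + 4x_2.
A = [[0,1],[-20,4]]; det(A-λI) = λ^2 - 4λ + 20.
Eigenvalues λ = 2 ± 4i.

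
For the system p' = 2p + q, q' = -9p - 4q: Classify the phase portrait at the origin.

stable improper node

A = [[2,1],[-9,-4]]; det(A-λI) = λ^2 + 2λ + 1.
repeated λ = -1 with a single eigenvector.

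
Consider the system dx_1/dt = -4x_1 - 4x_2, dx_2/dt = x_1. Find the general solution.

Coefficient matrix A = [[-4, -4], [1, 0]].
Characteristic polynomial det(A - λI) = λ^2 + 4λ + 4 = 0.
Single eigenvalue λ = -2 with algebraic multiplicity 2.
Eigenvector v = (-2,1); generalized eigenvector w with (A-λI)w=v is (-1,1).
General solution: e^(-2t)[C_1·v + C_2·(t·v + w)].

x_1(t) = -2C_1e^(-2t) - 2C_2te^(-2t) - C_2e^(-2t), x_2(t) = C_1e^(-2t) + C_2te^(-2t) + C_2e^(-2t)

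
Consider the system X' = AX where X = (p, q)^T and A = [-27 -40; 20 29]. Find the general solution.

p(t) = 3K_1e^(t)sin(4t) + K_1e^(t)cos(4t) + K_2e^(t)sin(4t) - 3K_2e^(t)cos(4t), q(t) = -2K_1e^(t)sin(4t) - K_1e^(t)cos(4t) - K_2e^(t)sin(4t) + 2K_2e^(t)cos(4t)

Coefficient matrix A = [[-27, -40], [20, 29]].
Characteristic polynomial det(A - λI) = λ^2 - 2λ + 17 = 0.
Eigenvalues λ = 1 ± 4i (complex conjugate pair).
For λ=1+4i: an eigenvector is (1,-1) - i(3,-2) = (1 - 3i, -1 + 2i).
A real fundamental pair from Re and Im of e^((1+4i)t)v: X_1 = e^(t)(cos(4t)·(1,-1) + sin(4t)·(3,-2)), X_2 = e^(t)(sin(4t)·(1,-1) - cos(4t)·(3,-2)).
General solution: K_1X_1 + K_2X_2.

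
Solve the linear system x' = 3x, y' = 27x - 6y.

Coefficient matrix A = [[3, 0], [27, -6]].
Characteristic polynomial det(A - λI) = λ^2 + 3λ - 18 = 0.
Eigenvalues λ = 3, -6.
For λ=3: (A-λI) row 2 is [27, -9], so an eigenvector is (-1, -3).
For λ=-6: (A-λI) row 1 is [9, 0], so an eigenvector is (0, 1).
General solution: K_1e^(3t)(-1,-3) + K_2e^(-6t)(0,1).

x(t) = -K_1e^(3t), y(t) = -3K_1e^(3t) + K_2e^(-6t)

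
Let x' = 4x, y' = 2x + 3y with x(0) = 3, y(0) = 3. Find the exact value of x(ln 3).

A = [[4,0],[2,3]]; eigenvalues λ = 4, 3.
Eigenvectors: (-1,-2) for λ=4, (0,-1) for λ=3.
From the initial condition, c_1 = -3, c_2 = 3.
x(ln 3) = (-3)(3^4)(-1) + (3)(3^3)(0) = 243.

243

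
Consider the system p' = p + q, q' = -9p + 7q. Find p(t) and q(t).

p(t) = -c_1e^(4t) - c_2te^(4t) + c_2e^(4t), q(t) = -3c_1e^(4t) - 3c_2te^(4t) + 2c_2e^(4t)

Coefficient matrix A = [[1, 1], [-9, 7]].
Characteristic polynomial det(A - λI) = λ^2 - 8λ + 16 = 0.
Single eigenvalue λ = 4 with algebraic multiplicity 2.
Eigenvector v = (-1,-3); generalized eigenvector w with (A-λI)w=v is (1,2).
General solution: e^(4t)[c_1·v + c_2·(t·v + w)].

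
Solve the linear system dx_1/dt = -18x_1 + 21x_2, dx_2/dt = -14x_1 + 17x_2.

Coefficient matrix A = [[-18, 21], [-14, 17]].
Characteristic polynomial det(A - λI) = λ^2 + λ - 12 = 0.
Eigenvalues λ = 3, -4.
For λ=3: (A-λI) row 1 is [-21, 21], so an eigenvector is (-1, -1).
For λ=-4: (A-λI) row 1 is [-14, 21], so an eigenvector is (3, 2).
General solution: K_1e^(3t)(-1,-1) + K_2e^(-4t)(3,2).

x_1(t) = -K_1e^(3t) + 3K_2e^(-4t), x_2(t) = -K_1e^(3t) + 2K_2e^(-4t)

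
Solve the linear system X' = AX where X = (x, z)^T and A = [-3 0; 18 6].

Coefficient matrix A = [[-3, 0], [18, 6]].
Characteristic polynomial det(A - λI) = λ^2 - 3λ - 18 = 0.
Eigenvalues λ = -3, 6.
For λ=-3: (A-λI) row 2 is [18, 9], so an eigenvector is (-1, 2).
For λ=6: (A-λI) row 1 is [-9, 0], so an eigenvector is (0, -1).
General solution: C_1e^(-3t)(-1,2) + C_2e^(6t)(0,-1).

x(t) = -C_1e^(-3t), z(t) = 2C_1e^(-3t) - C_2e^(6t)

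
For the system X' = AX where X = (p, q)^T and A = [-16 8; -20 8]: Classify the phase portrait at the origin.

A = [[-16,8],[-20,8]]; det(A-λI) = λ^2 + 8λ + 32.
λ = -4 ± 4i: negative real part.

stable spiral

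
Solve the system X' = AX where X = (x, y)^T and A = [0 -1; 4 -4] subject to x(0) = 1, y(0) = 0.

x(t) = 2te^(-2t) + e^(-2t), y(t) = 4te^(-2t)

Coefficient matrix A = [[0, -1], [4, -4]].
Characteristic polynomial det(A - λI) = λ^2 + 4λ + 4 = 0.
Single eigenvalue λ = -2 with algebraic multiplicity 2.
Eigenvector v = (-1,-2); generalized eigenvector w with (A-λI)w=v is (0,1).
General solution: e^(-2t)[c_1·v + c_2·(t·v + w)].
Applying x(0)=1, y(0)=0 gives c_1=-1, c_2=-2.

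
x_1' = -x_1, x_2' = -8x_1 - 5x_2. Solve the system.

x_1(t) = -C_1e^(-t), x_2(t) = 2C_1e^(-t) + C_2e^(-5t)

Coefficient matrix A = [[-1, 0], [-8, -5]].
Characteristic polynomial det(A - λI) = λ^2 + 6λ + 5 = 0.
Eigenvalues λ = -1, -5.
For λ=-1: (A-λI) row 2 is [-8, -4], so an eigenvector is (-1, 2).
For λ=-5: (A-λI) row 1 is [4, 0], so an eigenvector is (0, 1).
General solution: C_1e^(-t)(-1,2) + C_2e^(-5t)(0,1).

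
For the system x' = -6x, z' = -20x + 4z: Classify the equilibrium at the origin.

saddle

A = [[-6,0],[-20,4]]; det(A-λI) = λ^2 + 2λ - 24.
λ = -6, 4: opposite signs.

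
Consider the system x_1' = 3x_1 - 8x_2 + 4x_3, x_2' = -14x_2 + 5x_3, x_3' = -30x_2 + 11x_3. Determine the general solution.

x_1(t) = C_1e^(3t) - 2C_3e^(t), x_2(t) = C_2e^(-4t) + C_3e^(t), x_3(t) = 2C_2e^(-4t) + 3C_3e^(t)

Coefficient matrix A = [[3, -8, 4], [0, -14, 5], [0, -30, 11]].
det(A - λI) = 0 gives eigenvalues λ = 3, -4, 1.
For λ=3: eigenvector (1,0,0).
For λ=-4: eigenvector (0,1,2).
For λ=1: eigenvector (-2,1,3).
General solution: C_1e^(3t)(1,0,0) + C_2e^(-4t)(0,1,2) + C_3e^(t)(-2,1,3).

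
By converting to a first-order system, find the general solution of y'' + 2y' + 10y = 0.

Let x_1 = y, x_2 = y'. Then x_1' = x_2 and x_2' = -10x_1 - 2x_2.
A = [[0,1],[-10,-2]]; det(A-λI) = λ^2 + 2λ + 10.
Eigenvalues λ = -1 ± 3i.

y(t) = C_1e^(-t)cos(3t) + C_2e^(-t)sin(3t)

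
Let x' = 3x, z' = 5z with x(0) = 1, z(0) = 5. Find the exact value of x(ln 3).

27

A = [[3,0],[0,5]]; eigenvalues λ = 5, 3.
Eigenvectors: (0,1) for λ=5, (-1,0) for λ=3.
From the initial condition, c_1 = 5, c_2 = -1.
x(ln 3) = (5)(3^5)(0) + (-1)(3^3)(-1) = 27.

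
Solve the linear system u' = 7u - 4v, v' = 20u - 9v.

Coefficient matrix A = [[7, -4], [20, -9]].
Characteristic polynomial det(A - λI) = λ^2 + 2λ + 17 = 0.
Eigenvalues λ = -1 ± 4i (complex conjugate pair).
For λ=-1+4i: an eigenvector is (0,1) - i(-1,-2) = (0 + i, 1 + 2i).
A real fundamental pair from Re and Im of e^((-1+4i)t)v: X_1 = e^(-t)(cos(4t)·(0,1) + sin(4t)·(-1,-2)), X_2 = e^(-t)(sin(4t)·(0,1) - cos(4t)·(-1,-2)).
General solution: K_1X_1 + K_2X_2.

u(t) = -K_1e^(-t)sin(4t) + K_2e^(-t)cos(4t), v(t) = -2K_1e^(-t)sin(4t) + K_1e^(-t)cos(4t) + K_2e^(-t)sin(4t) + 2K_2e^(-t)cos(4t)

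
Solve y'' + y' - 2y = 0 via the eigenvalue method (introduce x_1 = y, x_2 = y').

Let x_1 = y, x_2 = y'. Then x_1' = x_2 and x_2' = 2x_1 - x_2.
A = [[0,1],[2,-1]]; det(A-λI) = λ^2 + λ - 2.
Eigenvalues λ = -2, 1 with eigenvectors (1,-2), (1,1).

y(t) = K_1e^(-2t) + K_2e^(t)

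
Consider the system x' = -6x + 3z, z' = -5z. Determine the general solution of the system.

x(t) = C_1e^(-6t) + 3C_2e^(-5t), z(t) = C_2e^(-5t)

Coefficient matrix A = [[-6, 3], [0, -5]].
Characteristic polynomial det(A - λI) = λ^2 + 11λ + 30 = 0.
Eigenvalues λ = -6, -5.
For λ=-6: (A-λI) row 1 is [0, 3], so an eigenvector is (1, 0).
For λ=-5: (A-λI) row 1 is [-1, 3], so an eigenvector is (3, 1).
General solution: C_1e^(-6t)(1,0) + C_2e^(-5t)(3,1).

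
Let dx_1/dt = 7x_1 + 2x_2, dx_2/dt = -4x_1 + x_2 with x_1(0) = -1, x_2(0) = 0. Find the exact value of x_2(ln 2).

48

A = [[7,2],[-4,1]]; eigenvalues λ = 5, 3.
Eigenvectors: (1,-1) for λ=5, (-1,2) for λ=3.
From the initial condition, c_1 = -2, c_2 = -1.
x_2(ln 2) = (-2)(2^5)(-1) + (-1)(2^3)(2) = 48.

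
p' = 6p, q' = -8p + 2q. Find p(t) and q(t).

p(t) = K_2e^(6t), q(t) = -K_1e^(2t) - 2K_2e^(6t)

Coefficient matrix A = [[6, 0], [-8, 2]].
Characteristic polynomial det(A - λI) = λ^2 - 8λ + 12 = 0.
Eigenvalues λ = 2, 6.
For λ=2: (A-λI) row 1 is [4, 0], so an eigenvector is (0, -1).
For λ=6: (A-λI) row 2 is [-8, -4], so an eigenvector is (1, -2).
General solution: K_1e^(2t)(0,-1) + K_2e^(6t)(1,-2).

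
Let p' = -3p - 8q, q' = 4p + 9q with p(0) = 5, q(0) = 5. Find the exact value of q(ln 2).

460

A = [[-3,-8],[4,9]]; eigenvalues λ = 5, 1.
Eigenvectors: (1,-1) for λ=5, (2,-1) for λ=1.
From the initial condition, c_1 = -15, c_2 = 10.
q(ln 2) = (-15)(2^5)(-1) + (10)(2^1)(-1) = 460.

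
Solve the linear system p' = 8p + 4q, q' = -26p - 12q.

Coefficient matrix A = [[8, 4], [-26, -12]].
Characteristic polynomial det(A - λI) = λ^2 + 4λ + 8 = 0.
Eigenvalues λ = -2 ± 2i (complex conjugate pair).
For λ=-2+2i: an eigenvector is (-1,3) - i(1,-2) = (-1 - i, 3 + 2i).
A real fundamental pair from Re and Im of e^((-2+2i)t)v: X_1 = e^(-2t)(cos(2t)·(-1,3) + sin(2t)·(1,-2)), X_2 = e^(-2t)(sin(2t)·(-1,3) - cos(2t)·(1,-2)).
General solution: c_1X_1 + c_2X_2.

p(t) = c_1e^(-2t)sin(2t) - c_1e^(-2t)cos(2t) - c_2e^(-2t)sin(2t) - c_2e^(-2t)cos(2t), q(t) = -2c_1e^(-2t)sin(2t) + 3c_1e^(-2t)cos(2t) + 3c_2e^(-2t)sin(2t) + 2c_2e^(-2t)cos(2t)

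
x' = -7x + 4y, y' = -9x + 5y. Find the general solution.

x(t) = -2c_1e^(-t) - 2c_2te^(-t) + c_2e^(-t), y(t) = -3c_1e^(-t) - 3c_2te^(-t) + c_2e^(-t)

Coefficient matrix A = [[-7, 4], [-9, 5]].
Characteristic polynomial det(A - λI) = λ^2 + 2λ + 1 = 0.
Single eigenvalue λ = -1 with algebraic multiplicity 2.
Eigenvector v = (-2,-3); generalized eigenvector w with (A-λI)w=v is (1,1).
General solution: e^(-t)[c_1·v + c_2·(t·v + w)].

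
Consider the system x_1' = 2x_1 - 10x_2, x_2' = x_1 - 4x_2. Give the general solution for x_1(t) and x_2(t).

Coefficient matrix A = [[2, -10], [1, -4]].
Characteristic polynomial det(A - λI) = λ^2 + 2λ + 2 = 0.
Eigenvalues λ = -1 ± i (complex conjugate pair).
For λ=-1+i: an eigenvector is (-1,0) - i(-3,-1) = (-1 + 3i, 0 + i).
A real fundamental pair from Re and Im of e^((-1+i)t)v: X_1 = e^(-t)(cos(t)·(-1,0) + sin(t)·(-3,-1)), X_2 = e^(-t)(sin(t)·(-1,0) - cos(t)·(-3,-1)).
General solution: C_1X_1 + C_2X_2.

x_1(t) = -3C_1e^(-t)sin(t) - C_1e^(-t)cos(t) - C_2e^(-t)sin(t) + 3C_2e^(-t)cos(t), x_2(t) = -C_1e^(-t)sin(t) + C_2e^(-t)cos(t)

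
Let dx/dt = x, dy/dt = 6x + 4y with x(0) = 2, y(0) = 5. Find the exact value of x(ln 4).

8

A = [[1,0],[6,4]]; eigenvalues λ = 1, 4.
Eigenvectors: (1,-2) for λ=1, (0,-1) for λ=4.
From the initial condition, c_1 = 2, c_2 = -9.
x(ln 4) = (2)(4^1)(1) + (-9)(4^4)(0) = 8.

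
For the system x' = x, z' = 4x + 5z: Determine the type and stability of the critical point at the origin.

A = [[1,0],[4,5]]; det(A-λI) = λ^2 - 6λ + 5.
λ = 1, 5: both positive.

unstable node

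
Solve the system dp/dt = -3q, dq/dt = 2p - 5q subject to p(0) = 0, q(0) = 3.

p(t) = -9e^(-2t) + 9e^(-3t), q(t) = -6e^(-2t) + 9e^(-3t)

Coefficient matrix A = [[0, -3], [2, -5]].
Characteristic polynomial det(A - λI) = λ^2 + 5λ + 6 = 0.
Eigenvalues λ = -2, -3.
For λ=-2: (A-λI) row 1 is [2, -3], so an eigenvector is (3, 2).
For λ=-3: (A-λI) row 1 is [3, -3], so an eigenvector is (1, 1).
General solution: c_1e^(-2t)(3,2) + c_2e^(-3t)(1,1).
Applying p(0)=0, q(0)=3 gives c_1=-3, c_2=9.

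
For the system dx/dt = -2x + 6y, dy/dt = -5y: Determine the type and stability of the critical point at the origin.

stable node

A = [[-2,6],[0,-5]]; det(A-λI) = λ^2 + 7λ + 10.
λ = -5, -2: both negative.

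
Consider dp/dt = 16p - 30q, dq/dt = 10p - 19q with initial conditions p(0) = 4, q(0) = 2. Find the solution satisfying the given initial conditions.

Coefficient matrix A = [[16, -30], [10, -19]].
Characteristic polynomial det(A - λI) = λ^2 + 3λ - 4 = 0.
Eigenvalues λ = -4, 1.
For λ=-4: (A-λI) row 1 is [20, -30], so an eigenvector is (3, 2).
For λ=1: (A-λI) row 1 is [15, -30], so an eigenvector is (2, 1).
General solution: C_1e^(-4t)(3,2) + C_2e^(t)(2,1).
Applying p(0)=4, q(0)=2 gives C_1=0, C_2=2.

p(t) = 4e^(t), q(t) = 2e^(t)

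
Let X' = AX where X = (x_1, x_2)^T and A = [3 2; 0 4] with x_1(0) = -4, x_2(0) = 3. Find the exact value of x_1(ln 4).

A = [[3,2],[0,4]]; eigenvalues λ = 3, 4.
Eigenvectors: (-1,0) for λ=3, (-2,-1) for λ=4.
From the initial condition, c_1 = 10, c_2 = -3.
x_1(ln 4) = (10)(4^3)(-1) + (-3)(4^4)(-2) = 896.

896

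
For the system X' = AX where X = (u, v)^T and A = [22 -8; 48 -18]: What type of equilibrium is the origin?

A = [[22,-8],[48,-18]]; det(A-λI) = λ^2 - 4λ - 12.
λ = 6, -2: opposite signs.

saddle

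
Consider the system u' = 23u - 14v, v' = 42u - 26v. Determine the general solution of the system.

Coefficient matrix A = [[23, -14], [42, -26]].
Characteristic polynomial det(A - λI) = λ^2 + 3λ - 10 = 0.
Eigenvalues λ = -5, 2.
For λ=-5: (A-λI) row 1 is [28, -14], so an eigenvector is (1, 2).
For λ=2: (A-λI) row 1 is [21, -14], so an eigenvector is (2, 3).
General solution: K_1e^(-5t)(1,2) + K_2e^(2t)(2,3).

u(t) = K_1e^(-5t) + 2K_2e^(2t), v(t) = 2K_1e^(-5t) + 3K_2e^(2t)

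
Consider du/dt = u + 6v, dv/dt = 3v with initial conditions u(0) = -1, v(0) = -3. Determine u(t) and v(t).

u(t) = -9e^(3t) + 8e^(t), v(t) = -3e^(3t)

Coefficient matrix A = [[1, 6], [0, 3]].
Characteristic polynomial det(A - λI) = λ^2 - 4λ + 3 = 0.
Eigenvalues λ = 1, 3.
For λ=1: (A-λI) row 1 is [0, 6], so an eigenvector is (-1, 0).
For λ=3: (A-λI) row 1 is [-2, 6], so an eigenvector is (-3, -1).
General solution: C_1e^(t)(-1,0) + C_2e^(3t)(-3,-1).
Applying u(0)=-1, v(0)=-3 gives C_1=-8, C_2=3.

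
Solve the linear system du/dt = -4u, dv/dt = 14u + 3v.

u(t) = c_1e^(-4t), v(t) = -2c_1e^(-4t) - c_2e^(3t)

Coefficient matrix A = [[-4, 0], [14, 3]].
Characteristic polynomial det(A - λI) = λ^2 + λ - 12 = 0.
Eigenvalues λ = -4, 3.
For λ=-4: (A-λI) row 2 is [14, 7], so an eigenvector is (1, -2).
For λ=3: (A-λI) row 1 is [-7, 0], so an eigenvector is (0, -1).
General solution: c_1e^(-4t)(1,-2) + c_2e^(3t)(0,-1).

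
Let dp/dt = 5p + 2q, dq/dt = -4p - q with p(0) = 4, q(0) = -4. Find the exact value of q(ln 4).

-256

A = [[5,2],[-4,-1]]; eigenvalues λ = 1, 3.
Eigenvectors: (1,-2) for λ=1, (-1,1) for λ=3.
From the initial condition, c_1 = 0, c_2 = -4.
q(ln 4) = (0)(4^1)(-2) + (-4)(4^3)(1) = -256.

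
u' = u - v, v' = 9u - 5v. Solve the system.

Coefficient matrix A = [[1, -1], [9, -5]].
Characteristic polynomial det(A - λI) = λ^2 + 4λ + 4 = 0.
Single eigenvalue λ = -2 with algebraic multiplicity 2.
Eigenvector v = (-1,-3); generalized eigenvector w with (A-λI)w=v is (0,1).
General solution: e^(-2t)[c_1·v + c_2·(t·v + w)].

u(t) = -c_1e^(-2t) - c_2te^(-2t), v(t) = -3c_1e^(-2t) - 3c_2te^(-2t) + c_2e^(-2t)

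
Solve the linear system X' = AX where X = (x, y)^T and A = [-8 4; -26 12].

x(t) = K_1e^(2t)sin(2t) - K_1e^(2t)cos(2t) - K_2e^(2t)sin(2t) - K_2e^(2t)cos(2t), y(t) = 3K_1e^(2t)sin(2t) - 2K_1e^(2t)cos(2t) - 2K_2e^(2t)sin(2t) - 3K_2e^(2t)cos(2t)

Coefficient matrix A = [[-8, 4], [-26, 12]].
Characteristic polynomial det(A - λI) = λ^2 - 4λ + 8 = 0.
Eigenvalues λ = 2 ± 2i (complex conjugate pair).
For λ=2+2i: an eigenvector is (-1,-2) - i(1,3) = (-1 - i, -2 - 3i).
A real fundamental pair from Re and Im of e^((2+2i)t)v: X_1 = e^(2t)(cos(2t)·(-1,-2) + sin(2t)·(1,3)), X_2 = e^(2t)(sin(2t)·(-1,-2) - cos(2t)·(1,3)).
General solution: K_1X_1 + K_2X_2.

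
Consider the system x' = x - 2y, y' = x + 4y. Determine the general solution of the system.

Coefficient matrix A = [[1, -2], [1, 4]].
Characteristic polynomial det(A - λI) = λ^2 - 5λ + 6 = 0.
Eigenvalues λ = 3, 2.
For λ=3: (A-λI) row 1 is [-2, -2], so an eigenvector is (1, -1).
For λ=2: (A-λI) row 1 is [-1, -2], so an eigenvector is (-2, 1).
General solution: c_1e^(3t)(1,-1) + c_2e^(2t)(-2,1).

x(t) = c_1e^(3t) - 2c_2e^(2t), y(t) = -c_1e^(3t) + c_2e^(2t)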